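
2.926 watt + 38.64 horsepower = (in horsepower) 38.64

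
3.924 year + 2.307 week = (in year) 3.968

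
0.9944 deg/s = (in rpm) 0.1657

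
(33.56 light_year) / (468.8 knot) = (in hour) 3.657e+11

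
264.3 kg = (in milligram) 2.643e+08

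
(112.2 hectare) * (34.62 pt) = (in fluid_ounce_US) 4.634e+08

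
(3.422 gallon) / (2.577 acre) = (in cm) 0.0001242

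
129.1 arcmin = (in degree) 2.152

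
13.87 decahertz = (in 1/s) 138.7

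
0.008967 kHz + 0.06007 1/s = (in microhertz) 9.027e+06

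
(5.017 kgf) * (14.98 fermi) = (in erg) 7.37e-06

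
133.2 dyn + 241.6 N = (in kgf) 24.64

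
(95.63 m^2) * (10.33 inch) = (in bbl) 157.8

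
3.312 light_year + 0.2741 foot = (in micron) 3.133e+22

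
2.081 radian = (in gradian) 132.5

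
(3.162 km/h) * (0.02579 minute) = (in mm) 1359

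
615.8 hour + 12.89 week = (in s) 1.001e+07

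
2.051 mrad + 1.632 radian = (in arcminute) 5617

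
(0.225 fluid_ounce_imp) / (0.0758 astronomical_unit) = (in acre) 1.393e-19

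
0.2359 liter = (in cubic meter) 0.0002359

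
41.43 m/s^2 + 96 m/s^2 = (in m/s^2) 137.4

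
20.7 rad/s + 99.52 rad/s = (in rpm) 1148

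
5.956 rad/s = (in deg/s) 341.3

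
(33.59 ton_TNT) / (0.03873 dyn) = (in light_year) 38.36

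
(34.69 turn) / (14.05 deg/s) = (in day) 0.01029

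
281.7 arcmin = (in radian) 0.08194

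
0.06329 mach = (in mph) 48.21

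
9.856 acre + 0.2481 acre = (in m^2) 4.089e+04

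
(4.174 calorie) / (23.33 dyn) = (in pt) 2.122e+08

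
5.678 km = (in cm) 5.678e+05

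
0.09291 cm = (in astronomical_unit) 6.211e-15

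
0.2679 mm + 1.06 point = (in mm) 0.6418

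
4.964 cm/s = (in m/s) 0.04964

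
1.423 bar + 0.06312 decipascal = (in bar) 1.423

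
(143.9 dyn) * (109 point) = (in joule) 5.533e-05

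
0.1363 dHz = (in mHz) 13.63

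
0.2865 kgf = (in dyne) 2.81e+05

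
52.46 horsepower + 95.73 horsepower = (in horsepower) 148.2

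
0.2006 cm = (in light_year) 2.12e-19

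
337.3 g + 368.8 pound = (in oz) 5913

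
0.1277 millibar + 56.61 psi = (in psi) 56.61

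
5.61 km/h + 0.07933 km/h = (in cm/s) 158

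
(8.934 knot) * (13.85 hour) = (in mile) 142.4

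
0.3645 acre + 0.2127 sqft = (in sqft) 1.588e+04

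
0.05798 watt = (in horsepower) 7.775e-05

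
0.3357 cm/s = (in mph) 0.007509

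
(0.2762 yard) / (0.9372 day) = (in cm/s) 0.0003119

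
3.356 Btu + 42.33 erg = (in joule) 3541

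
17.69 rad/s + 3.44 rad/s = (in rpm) 201.8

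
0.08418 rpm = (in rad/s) 0.008815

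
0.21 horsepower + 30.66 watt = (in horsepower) 0.2511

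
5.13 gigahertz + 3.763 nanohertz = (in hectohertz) 5.13e+07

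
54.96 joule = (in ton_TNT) 1.314e-08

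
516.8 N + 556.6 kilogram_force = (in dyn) 5.975e+08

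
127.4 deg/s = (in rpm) 21.23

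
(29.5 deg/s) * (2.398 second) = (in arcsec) 2.547e+05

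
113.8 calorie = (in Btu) 0.4513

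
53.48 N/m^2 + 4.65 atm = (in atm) 4.651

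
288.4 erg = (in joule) 2.884e-05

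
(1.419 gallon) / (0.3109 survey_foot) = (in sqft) 0.6101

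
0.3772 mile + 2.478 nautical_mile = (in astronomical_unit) 3.474e-08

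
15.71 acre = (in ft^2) 6.843e+05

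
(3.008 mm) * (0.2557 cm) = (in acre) 1.901e-09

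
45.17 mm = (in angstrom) 4.517e+08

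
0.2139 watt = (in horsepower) 0.0002868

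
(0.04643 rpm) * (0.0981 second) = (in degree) 0.02733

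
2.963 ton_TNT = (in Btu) 1.175e+07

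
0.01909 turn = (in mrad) 119.9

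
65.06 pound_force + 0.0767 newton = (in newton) 289.5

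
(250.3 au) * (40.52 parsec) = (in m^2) 4.682e+31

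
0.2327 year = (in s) 7.338e+06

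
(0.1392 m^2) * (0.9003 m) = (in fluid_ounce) 4238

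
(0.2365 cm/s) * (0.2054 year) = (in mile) 9.519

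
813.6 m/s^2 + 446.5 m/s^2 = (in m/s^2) 1260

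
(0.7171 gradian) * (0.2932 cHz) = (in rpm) 0.0003154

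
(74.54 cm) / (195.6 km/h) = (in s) 0.01372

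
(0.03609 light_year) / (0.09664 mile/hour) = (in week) 1.307e+10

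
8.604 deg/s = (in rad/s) 0.1502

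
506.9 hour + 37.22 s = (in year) 0.05787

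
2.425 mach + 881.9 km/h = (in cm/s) 1.071e+05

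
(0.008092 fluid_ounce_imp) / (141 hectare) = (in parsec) 5.285e-30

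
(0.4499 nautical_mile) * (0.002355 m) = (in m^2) 1.962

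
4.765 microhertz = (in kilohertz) 4.765e-09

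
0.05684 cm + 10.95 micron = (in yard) 0.0006336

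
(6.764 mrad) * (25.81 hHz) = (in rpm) 166.7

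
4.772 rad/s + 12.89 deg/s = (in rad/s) 4.997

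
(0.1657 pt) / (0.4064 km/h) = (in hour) 1.438e-07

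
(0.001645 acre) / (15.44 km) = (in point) 1.222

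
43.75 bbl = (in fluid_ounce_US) 2.352e+05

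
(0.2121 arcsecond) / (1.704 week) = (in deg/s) 5.717e-11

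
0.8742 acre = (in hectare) 0.3538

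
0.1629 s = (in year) 5.166e-09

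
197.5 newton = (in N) 197.5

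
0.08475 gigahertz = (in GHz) 0.08475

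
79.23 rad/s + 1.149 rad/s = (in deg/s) 4605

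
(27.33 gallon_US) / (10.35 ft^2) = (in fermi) 1.076e+14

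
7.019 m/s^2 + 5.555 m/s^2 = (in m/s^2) 12.57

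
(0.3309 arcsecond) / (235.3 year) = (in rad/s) 2.162e-16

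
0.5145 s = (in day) 5.955e-06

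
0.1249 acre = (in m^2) 505.5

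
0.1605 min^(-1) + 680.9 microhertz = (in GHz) 3.356e-12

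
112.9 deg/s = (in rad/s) 1.97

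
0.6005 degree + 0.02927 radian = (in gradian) 2.531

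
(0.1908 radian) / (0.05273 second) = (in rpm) 34.55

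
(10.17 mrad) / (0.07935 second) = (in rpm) 1.224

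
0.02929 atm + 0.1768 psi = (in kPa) 4.187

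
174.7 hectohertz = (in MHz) 0.01747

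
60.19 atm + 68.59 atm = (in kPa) 1.305e+04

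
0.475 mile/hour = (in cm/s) 21.23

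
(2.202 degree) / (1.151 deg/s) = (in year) 6.066e-08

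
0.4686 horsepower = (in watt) 349.4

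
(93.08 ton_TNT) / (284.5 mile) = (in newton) 8.506e+05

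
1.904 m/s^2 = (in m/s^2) 1.904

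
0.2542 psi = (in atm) 0.0173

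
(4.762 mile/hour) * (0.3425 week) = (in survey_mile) 274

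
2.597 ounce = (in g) 73.62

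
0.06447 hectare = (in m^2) 644.7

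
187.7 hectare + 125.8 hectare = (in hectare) 313.5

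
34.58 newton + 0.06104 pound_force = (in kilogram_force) 3.554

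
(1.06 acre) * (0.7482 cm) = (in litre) 3.21e+04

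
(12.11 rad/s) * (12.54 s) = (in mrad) 1.519e+05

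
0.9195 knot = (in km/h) 1.703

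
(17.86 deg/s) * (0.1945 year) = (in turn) 3.043e+05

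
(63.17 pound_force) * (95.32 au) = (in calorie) 9.577e+14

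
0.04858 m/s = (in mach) 0.0001427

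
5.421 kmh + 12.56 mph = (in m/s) 7.121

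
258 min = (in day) 0.1792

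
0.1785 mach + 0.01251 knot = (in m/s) 60.79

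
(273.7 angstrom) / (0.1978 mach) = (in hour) 1.129e-13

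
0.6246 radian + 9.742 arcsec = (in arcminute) 2147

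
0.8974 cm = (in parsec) 2.908e-19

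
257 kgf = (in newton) 2520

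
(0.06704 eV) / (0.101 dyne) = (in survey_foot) 3.489e-14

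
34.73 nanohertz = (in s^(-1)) 3.473e-08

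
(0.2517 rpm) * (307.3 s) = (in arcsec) 1.671e+06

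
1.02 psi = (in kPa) 7.033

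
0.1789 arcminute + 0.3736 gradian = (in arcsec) 1221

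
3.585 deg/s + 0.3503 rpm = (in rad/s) 0.09925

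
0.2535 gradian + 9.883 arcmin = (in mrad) 6.857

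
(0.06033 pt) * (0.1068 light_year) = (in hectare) 2.15e+06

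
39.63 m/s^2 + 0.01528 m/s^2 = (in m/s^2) 39.65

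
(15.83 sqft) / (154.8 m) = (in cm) 0.95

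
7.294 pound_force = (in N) 32.45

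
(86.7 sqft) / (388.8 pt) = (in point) 1.665e+05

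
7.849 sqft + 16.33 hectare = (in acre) 40.35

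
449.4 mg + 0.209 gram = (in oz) 0.02322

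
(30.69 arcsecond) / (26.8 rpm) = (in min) 8.836e-07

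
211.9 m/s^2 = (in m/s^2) 211.9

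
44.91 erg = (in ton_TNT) 1.073e-15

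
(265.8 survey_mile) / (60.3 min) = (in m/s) 118.2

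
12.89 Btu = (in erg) 1.36e+11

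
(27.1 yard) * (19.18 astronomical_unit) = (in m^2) 7.11e+13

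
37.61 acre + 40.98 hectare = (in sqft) 6.049e+06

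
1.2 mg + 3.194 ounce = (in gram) 90.55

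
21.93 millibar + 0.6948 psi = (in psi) 1.013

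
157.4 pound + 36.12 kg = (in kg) 107.5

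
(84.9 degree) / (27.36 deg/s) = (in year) 9.84e-08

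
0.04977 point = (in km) 1.756e-08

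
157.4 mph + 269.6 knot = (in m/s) 209.1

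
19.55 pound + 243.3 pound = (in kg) 119.2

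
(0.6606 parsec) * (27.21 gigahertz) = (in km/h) 1.997e+27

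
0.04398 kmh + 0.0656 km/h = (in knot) 0.05917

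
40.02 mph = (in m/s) 17.89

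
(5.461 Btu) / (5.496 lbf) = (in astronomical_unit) 1.575e-09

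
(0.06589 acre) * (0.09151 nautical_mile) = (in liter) 4.519e+07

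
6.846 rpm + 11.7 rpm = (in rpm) 18.55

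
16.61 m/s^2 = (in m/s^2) 16.61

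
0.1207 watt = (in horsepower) 0.0001619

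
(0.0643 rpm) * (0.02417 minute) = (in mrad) 9.765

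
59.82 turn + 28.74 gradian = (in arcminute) 1.294e+06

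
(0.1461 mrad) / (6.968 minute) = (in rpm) 3.337e-06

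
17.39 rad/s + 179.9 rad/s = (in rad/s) 197.3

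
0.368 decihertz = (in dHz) 0.368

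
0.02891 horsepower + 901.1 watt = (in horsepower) 1.237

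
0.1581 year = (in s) 4.986e+06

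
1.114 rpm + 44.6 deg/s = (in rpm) 8.547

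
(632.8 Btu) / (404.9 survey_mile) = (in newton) 1.025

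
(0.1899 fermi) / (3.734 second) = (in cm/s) 5.086e-15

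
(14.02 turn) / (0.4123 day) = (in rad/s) 0.002473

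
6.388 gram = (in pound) 0.01408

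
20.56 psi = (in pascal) 1.418e+05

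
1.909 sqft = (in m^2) 0.1774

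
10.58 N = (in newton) 10.58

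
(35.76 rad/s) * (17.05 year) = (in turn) 3.06e+09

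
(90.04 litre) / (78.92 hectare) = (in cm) 1.141e-05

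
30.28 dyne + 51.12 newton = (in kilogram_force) 5.213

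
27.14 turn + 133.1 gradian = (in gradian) 1.099e+04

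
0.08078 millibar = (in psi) 0.001172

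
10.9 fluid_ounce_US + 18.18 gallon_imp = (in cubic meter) 0.08297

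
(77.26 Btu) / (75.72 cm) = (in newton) 1.077e+05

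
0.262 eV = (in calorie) 1.003e-20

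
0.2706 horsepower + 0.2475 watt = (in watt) 202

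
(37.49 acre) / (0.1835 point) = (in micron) 2.344e+15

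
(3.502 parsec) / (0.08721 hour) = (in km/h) 1.239e+15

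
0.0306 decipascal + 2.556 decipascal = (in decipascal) 2.587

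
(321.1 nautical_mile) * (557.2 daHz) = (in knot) 6.441e+09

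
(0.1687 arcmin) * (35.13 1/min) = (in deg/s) 0.001646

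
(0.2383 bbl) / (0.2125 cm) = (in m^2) 17.83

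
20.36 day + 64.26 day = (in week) 12.09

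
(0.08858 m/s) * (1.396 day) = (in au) 7.142e-08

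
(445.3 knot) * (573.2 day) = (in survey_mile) 7.05e+06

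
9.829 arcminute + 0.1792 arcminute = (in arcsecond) 600.5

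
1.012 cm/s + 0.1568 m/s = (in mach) 0.0004902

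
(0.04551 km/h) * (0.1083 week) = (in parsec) 2.683e-14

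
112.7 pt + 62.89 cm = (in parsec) 2.167e-17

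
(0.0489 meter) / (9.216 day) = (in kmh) 2.211e-07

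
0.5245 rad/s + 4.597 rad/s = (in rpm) 48.91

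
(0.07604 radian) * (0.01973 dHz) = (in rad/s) 0.00015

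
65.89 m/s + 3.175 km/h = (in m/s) 66.77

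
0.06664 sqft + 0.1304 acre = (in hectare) 0.05277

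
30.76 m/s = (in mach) 0.09034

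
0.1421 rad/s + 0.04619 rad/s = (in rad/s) 0.1883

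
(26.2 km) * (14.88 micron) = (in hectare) 3.899e-05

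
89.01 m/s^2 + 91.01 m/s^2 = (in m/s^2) 180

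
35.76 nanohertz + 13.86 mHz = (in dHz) 0.1386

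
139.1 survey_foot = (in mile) 0.02634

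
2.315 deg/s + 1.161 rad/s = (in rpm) 11.47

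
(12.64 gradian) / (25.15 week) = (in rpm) 1.246e-07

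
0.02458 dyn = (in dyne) 0.02458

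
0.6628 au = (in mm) 9.915e+13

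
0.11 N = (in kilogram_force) 0.01122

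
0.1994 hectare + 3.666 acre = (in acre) 4.159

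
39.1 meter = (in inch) 1539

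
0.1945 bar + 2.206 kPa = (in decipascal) 2.166e+05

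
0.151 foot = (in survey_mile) 2.86e-05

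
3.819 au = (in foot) 1.874e+12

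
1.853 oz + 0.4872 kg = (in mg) 5.397e+05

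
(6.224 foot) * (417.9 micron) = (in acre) 1.959e-07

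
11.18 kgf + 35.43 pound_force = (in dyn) 2.672e+07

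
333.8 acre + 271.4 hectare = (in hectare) 406.5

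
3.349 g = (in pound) 0.007383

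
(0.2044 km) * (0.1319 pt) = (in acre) 2.35e-06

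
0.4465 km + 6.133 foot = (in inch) 1.765e+04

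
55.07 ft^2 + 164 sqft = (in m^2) 20.35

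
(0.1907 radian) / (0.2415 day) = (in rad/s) 9.139e-06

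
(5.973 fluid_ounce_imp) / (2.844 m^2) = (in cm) 0.005967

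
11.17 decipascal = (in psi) 0.000162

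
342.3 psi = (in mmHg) 1.77e+04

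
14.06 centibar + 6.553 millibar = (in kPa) 14.72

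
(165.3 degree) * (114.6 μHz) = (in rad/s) 0.0003306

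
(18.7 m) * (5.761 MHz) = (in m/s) 1.077e+08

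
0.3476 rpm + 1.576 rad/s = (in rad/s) 1.612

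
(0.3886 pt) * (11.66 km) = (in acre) 0.000395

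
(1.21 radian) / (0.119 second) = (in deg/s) 582.6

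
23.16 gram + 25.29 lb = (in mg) 1.149e+07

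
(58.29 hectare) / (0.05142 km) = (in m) 1.134e+04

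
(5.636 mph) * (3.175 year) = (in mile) 1.568e+05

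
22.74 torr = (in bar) 0.03032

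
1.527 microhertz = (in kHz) 1.527e-09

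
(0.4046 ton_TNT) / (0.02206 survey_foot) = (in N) 2.518e+11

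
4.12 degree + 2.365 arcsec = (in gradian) 4.579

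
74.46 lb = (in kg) 33.77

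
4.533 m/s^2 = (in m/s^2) 4.533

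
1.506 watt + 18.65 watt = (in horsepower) 0.02703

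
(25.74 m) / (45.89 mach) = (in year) 5.224e-11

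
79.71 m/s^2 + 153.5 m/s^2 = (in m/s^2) 233.2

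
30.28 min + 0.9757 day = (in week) 0.1424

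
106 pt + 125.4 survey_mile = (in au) 1.349e-06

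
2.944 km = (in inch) 1.159e+05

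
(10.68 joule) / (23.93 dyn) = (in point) 1.265e+08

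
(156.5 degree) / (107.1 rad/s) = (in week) 4.217e-08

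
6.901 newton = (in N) 6.901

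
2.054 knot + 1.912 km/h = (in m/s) 1.588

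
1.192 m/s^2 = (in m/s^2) 1.192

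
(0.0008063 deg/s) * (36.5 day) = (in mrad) 4.438e+04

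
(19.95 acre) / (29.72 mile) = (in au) 1.128e-11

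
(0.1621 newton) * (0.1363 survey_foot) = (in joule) 0.006734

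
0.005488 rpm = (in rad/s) 0.0005747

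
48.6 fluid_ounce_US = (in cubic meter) 0.001437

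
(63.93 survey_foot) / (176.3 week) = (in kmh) 6.579e-07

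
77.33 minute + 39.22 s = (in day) 0.05416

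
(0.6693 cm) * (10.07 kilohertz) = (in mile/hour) 150.8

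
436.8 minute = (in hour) 7.28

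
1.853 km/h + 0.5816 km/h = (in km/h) 2.435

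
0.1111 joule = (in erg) 1.111e+06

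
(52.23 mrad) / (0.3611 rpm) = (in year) 4.38e-08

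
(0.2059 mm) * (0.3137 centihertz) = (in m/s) 6.459e-07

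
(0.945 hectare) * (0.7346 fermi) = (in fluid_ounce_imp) 2.443e-07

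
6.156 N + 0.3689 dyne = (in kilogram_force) 0.6277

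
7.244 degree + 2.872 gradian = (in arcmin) 589.7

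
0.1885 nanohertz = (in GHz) 1.885e-19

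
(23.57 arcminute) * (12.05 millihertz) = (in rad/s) 8.262e-05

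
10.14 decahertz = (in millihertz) 1.014e+05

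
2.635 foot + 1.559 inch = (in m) 0.8427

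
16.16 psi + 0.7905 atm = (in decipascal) 1.915e+06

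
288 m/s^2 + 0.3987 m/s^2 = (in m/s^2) 288.4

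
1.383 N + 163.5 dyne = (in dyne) 1.385e+05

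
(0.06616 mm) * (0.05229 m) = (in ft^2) 3.724e-05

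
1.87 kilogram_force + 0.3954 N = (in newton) 18.73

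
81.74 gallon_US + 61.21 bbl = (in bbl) 63.16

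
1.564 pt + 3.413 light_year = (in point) 9.153e+19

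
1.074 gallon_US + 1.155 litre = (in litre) 5.221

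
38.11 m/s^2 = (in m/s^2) 38.11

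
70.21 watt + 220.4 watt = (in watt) 290.6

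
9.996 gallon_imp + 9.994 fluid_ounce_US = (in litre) 45.74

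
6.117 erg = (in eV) 3.818e+12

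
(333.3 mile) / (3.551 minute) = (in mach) 7.394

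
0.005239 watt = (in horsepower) 7.026e-06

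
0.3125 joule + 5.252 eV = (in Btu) 0.0002962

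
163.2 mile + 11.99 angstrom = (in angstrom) 2.626e+15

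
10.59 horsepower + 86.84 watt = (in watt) 7984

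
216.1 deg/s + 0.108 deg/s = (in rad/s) 3.774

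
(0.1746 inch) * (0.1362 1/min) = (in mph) 2.252e-05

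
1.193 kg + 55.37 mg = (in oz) 42.08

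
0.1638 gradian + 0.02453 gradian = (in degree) 0.1695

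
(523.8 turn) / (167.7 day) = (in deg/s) 0.01301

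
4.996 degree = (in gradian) 5.551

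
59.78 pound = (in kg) 27.12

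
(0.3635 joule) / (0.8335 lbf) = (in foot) 0.3217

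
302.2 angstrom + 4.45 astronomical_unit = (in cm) 6.657e+13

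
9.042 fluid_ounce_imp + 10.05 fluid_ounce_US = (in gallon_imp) 0.1219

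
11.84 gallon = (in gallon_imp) 9.859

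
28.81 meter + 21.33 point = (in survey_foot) 94.55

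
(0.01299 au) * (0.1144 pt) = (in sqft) 8.442e+05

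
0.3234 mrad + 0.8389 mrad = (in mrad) 1.162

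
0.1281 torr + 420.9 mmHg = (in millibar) 561.3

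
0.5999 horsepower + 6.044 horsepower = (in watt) 4954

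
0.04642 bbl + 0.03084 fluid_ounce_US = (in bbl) 0.04643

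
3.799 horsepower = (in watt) 2833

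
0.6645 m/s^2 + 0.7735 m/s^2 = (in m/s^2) 1.438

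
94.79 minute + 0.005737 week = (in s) 9157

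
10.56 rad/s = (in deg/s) 605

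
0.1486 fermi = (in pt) 4.212e-13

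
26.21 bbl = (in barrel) 26.21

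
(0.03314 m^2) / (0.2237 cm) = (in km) 0.01481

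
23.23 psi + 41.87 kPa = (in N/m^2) 2.02e+05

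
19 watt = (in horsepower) 0.02548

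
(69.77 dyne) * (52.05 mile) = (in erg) 5.844e+08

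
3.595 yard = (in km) 0.003287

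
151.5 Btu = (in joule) 1.598e+05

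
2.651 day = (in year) 0.007263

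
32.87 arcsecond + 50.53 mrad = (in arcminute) 174.3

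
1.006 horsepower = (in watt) 750.2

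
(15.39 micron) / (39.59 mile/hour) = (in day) 1.006e-11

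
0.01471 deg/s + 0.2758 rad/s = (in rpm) 2.636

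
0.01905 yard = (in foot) 0.05715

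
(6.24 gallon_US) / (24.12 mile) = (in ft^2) 6.55e-06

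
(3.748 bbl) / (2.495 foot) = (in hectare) 7.836e-05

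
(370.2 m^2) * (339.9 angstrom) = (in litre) 0.01258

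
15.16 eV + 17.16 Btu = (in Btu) 17.16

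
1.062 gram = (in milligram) 1062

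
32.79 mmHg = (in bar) 0.04372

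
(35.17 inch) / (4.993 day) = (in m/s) 2.071e-06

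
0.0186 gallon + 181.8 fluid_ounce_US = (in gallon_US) 1.439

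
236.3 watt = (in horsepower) 0.3169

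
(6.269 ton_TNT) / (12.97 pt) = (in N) 5.733e+12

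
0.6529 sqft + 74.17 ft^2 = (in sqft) 74.82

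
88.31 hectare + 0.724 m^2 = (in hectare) 88.31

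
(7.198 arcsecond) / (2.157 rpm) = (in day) 1.788e-09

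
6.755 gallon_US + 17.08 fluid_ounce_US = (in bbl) 0.164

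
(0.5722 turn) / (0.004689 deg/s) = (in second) 4.393e+04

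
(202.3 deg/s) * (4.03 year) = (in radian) 4.487e+08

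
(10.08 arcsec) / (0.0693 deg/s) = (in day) 4.676e-07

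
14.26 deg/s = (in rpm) 2.377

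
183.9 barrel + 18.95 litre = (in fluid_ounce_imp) 1.03e+06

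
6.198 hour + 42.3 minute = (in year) 0.000788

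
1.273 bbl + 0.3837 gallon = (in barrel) 1.282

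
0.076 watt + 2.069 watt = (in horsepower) 0.002876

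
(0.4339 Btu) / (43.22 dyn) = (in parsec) 3.433e-11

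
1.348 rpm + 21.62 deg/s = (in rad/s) 0.5185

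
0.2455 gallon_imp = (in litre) 1.116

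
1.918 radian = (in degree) 109.9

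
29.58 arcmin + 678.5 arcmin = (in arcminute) 708.1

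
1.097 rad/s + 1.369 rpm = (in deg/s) 71.07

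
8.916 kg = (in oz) 314.5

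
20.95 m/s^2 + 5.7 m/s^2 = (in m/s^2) 26.65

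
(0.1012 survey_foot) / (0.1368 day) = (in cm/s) 0.000261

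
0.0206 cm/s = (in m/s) 0.000206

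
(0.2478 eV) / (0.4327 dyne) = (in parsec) 2.974e-31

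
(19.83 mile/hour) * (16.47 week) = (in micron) 8.83e+13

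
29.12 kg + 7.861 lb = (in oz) 1153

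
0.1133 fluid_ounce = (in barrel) 2.108e-05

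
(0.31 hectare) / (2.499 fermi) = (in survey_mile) 7.708e+14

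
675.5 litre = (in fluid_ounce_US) 2.284e+04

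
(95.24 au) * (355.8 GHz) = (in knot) 9.854e+24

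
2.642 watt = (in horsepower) 0.003543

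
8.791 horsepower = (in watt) 6555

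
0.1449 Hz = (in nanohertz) 1.449e+08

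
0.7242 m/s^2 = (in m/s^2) 0.7242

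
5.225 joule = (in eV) 3.261e+19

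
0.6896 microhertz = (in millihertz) 0.0006896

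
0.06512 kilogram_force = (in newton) 0.6386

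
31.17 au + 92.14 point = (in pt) 1.322e+16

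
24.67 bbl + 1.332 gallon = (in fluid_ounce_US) 1.328e+05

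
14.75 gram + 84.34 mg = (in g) 14.83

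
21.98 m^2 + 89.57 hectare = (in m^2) 8.957e+05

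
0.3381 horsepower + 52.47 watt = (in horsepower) 0.4085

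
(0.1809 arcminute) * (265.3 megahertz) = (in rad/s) 1.396e+04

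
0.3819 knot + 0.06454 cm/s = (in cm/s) 19.71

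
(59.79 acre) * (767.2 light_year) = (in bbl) 1.105e+25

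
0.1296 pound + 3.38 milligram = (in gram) 58.79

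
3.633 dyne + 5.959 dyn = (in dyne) 9.592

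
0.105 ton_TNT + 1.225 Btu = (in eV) 2.742e+27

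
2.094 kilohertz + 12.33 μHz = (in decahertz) 209.4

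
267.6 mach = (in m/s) 9.112e+04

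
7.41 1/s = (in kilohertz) 0.00741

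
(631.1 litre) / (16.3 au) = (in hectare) 2.588e-17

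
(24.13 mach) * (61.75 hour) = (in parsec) 5.919e-08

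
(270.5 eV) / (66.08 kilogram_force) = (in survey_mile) 4.156e-23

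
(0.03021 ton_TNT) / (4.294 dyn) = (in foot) 9.658e+12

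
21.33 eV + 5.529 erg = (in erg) 5.529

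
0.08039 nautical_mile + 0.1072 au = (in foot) 5.261e+10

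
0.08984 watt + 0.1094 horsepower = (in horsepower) 0.1095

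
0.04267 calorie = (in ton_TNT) 4.267e-11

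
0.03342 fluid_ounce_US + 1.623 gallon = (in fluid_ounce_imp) 216.3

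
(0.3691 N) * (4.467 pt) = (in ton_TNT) 1.39e-13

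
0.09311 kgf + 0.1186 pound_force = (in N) 1.441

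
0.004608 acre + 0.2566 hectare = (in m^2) 2585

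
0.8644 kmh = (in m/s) 0.2401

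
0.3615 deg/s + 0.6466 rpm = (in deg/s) 4.241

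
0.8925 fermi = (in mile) 5.546e-19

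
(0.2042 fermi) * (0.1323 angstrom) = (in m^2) 2.702e-27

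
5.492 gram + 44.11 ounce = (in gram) 1256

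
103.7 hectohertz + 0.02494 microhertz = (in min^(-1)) 6.222e+05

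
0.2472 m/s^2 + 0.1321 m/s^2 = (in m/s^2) 0.3793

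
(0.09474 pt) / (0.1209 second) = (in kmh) 0.0009952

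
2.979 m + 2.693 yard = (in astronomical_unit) 3.637e-11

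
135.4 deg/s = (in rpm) 22.57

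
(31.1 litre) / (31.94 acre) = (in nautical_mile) 1.299e-10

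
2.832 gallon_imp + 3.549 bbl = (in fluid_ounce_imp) 2.031e+04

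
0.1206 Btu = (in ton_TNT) 3.041e-08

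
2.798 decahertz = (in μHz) 2.798e+07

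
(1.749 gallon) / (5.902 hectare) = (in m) 1.122e-07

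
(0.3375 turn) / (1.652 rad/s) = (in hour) 0.0003566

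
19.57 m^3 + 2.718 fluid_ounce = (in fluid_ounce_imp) 6.888e+05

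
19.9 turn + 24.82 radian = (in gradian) 9540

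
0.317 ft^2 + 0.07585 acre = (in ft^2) 3304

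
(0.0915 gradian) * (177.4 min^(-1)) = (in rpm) 0.04058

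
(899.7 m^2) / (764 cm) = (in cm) 1.178e+04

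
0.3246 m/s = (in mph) 0.7261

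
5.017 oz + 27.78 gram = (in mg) 1.7e+05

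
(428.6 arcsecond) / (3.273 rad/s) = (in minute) 1.058e-05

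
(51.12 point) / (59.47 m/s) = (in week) 5.014e-10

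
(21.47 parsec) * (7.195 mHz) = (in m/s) 4.767e+15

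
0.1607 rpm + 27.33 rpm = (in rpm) 27.49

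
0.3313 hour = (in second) 1193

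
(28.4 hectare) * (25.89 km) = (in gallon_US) 1.942e+12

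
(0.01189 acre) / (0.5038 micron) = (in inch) 3.76e+09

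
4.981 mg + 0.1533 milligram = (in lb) 1.132e-05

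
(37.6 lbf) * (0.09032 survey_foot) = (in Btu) 0.004364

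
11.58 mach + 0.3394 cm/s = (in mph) 8820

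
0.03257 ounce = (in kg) 0.0009233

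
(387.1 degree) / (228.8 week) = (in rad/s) 4.882e-08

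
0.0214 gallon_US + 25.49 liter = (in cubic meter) 0.02557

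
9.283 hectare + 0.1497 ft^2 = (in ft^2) 9.992e+05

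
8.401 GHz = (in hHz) 8.401e+07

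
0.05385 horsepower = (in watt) 40.16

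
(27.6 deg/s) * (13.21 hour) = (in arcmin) 7.875e+07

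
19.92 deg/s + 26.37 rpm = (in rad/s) 3.109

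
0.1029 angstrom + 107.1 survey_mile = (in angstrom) 1.724e+15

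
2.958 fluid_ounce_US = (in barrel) 0.0005502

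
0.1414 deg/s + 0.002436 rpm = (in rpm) 0.026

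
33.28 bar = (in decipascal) 3.328e+07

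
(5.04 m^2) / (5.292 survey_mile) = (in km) 5.918e-07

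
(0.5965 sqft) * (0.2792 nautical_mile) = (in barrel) 180.2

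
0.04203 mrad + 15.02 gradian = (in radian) 0.236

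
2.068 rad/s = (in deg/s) 118.5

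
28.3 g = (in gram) 28.3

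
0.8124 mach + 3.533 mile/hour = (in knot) 540.8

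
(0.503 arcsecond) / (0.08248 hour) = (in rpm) 7.843e-08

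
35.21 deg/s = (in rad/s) 0.6145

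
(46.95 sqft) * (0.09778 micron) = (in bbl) 2.683e-06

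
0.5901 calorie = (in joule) 2.469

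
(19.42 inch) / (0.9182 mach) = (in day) 1.826e-08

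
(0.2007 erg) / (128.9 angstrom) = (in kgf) 0.1588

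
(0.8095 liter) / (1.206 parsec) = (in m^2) 2.175e-20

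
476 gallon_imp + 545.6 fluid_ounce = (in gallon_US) 575.9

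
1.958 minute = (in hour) 0.03263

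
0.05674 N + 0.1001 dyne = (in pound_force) 0.01276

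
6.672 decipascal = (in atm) 6.585e-06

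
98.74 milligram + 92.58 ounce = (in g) 2625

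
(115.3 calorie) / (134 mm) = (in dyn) 3.6e+08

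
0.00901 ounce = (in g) 0.2554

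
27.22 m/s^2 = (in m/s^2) 27.22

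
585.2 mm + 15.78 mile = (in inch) 9.998e+05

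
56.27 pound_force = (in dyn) 2.503e+07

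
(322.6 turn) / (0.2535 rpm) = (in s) 7.636e+04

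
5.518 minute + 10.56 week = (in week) 10.56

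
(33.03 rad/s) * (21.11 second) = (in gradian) 4.439e+04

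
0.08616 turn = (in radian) 0.5414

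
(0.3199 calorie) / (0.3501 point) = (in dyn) 1.084e+09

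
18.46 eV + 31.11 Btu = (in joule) 3.282e+04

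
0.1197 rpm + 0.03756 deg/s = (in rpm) 0.126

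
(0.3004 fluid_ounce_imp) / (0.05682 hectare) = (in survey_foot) 4.928e-08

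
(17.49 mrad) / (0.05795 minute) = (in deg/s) 0.2882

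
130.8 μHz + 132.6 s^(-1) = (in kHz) 0.1326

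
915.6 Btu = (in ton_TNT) 0.0002309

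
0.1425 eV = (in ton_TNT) 5.457e-30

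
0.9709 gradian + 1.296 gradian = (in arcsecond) 7345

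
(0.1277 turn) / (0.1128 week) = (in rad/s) 1.176e-05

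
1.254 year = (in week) 65.39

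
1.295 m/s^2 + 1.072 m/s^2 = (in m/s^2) 2.367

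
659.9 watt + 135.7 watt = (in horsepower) 1.067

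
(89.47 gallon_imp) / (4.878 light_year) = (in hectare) 8.814e-22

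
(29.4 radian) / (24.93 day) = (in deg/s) 0.000782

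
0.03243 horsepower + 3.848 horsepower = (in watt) 2894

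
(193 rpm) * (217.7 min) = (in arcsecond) 5.445e+10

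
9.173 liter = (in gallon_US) 2.423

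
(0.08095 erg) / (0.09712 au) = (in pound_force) 1.253e-19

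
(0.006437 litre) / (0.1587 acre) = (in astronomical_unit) 6.7e-20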